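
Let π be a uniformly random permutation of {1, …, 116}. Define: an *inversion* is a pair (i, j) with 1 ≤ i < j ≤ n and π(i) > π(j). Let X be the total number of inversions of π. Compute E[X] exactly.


Write X = Σ X_I over the C(116, 2) = 6670 pairs i < j, with X_I the indicator of one inversion.
There are 6670 indicators.
For each fixed pair i < j, the values π(i) and π(j) are two distinct elements of {1, …, 116} in uniformly random order; by symmetry P[π(i) > π(j)] = 1/2.
By linearity: E[X] = 6670 · (1/2) = C(116, 2) · (1/2) = 6670/2 = 3335 ≈ 3335.000000.

E[X] = 3335 = 3335.000000.


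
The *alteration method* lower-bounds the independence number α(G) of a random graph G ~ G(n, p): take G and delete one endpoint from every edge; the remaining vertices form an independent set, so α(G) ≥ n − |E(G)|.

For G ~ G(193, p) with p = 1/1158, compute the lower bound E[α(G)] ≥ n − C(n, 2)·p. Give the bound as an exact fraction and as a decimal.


E[|E(G)|] = C(193, 2)·p = 18528 · (1/1158) = 16.
E[α(G)] ≥ n − E[|E(G)|] = 193 − 16 = 177.
Numerically: ≈ 177.0000.
(This is only a lower bound; the true E[α(G)] may be larger.)

E[α(G)] ≥ 177 ≈ 177.0000.


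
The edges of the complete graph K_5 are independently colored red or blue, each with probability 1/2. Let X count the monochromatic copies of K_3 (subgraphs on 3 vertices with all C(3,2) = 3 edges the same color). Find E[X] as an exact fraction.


Let X = Σ_S X_S over the C(5, 3) = 10 subsets S of size 3, where X_S = 1 if the K_3 on S is monochromatic.
For a fixed S, the K_3 on S has C(3, 2) = 3 edges. P[all 3 edges red] = (1/2)^3, and likewise for blue, so P[monochromatic] = 2·(1/2)^3 = 2^{1 − 3} = 1/4.
By linearity of expectation: E[X] = C(5, 3) · 2^{1 − 3} = 10 · 1/4 = 5/2.
Numerically: E[X] ≈ 2.50000.

E[X] = C(5,3)·2^(1−C(3,2)) = 5/2 ≈ 2.50000.


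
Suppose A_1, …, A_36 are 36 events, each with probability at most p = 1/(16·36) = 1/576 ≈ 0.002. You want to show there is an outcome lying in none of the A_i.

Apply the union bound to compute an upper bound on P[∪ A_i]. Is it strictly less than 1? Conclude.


Union bound: P[∪_{i=1}^{36} A_i] ≤ Σ_i P[A_i] ≤ 36·p = 36·(1/576) = 1/16.
Numerically: 1/16 ≈ 0.062.
Is 1/16 < 1? YES.
Since P[∪ A_i] ≤ 1/16 < 1, the complement has P[∩ A_i^c] ≥ 1 − 1/16 = 15/16 > 0, so some outcome avoids every A_i.

36·p = 1/16 ≈ 0.062; existence CERTIFIED by the union bound.


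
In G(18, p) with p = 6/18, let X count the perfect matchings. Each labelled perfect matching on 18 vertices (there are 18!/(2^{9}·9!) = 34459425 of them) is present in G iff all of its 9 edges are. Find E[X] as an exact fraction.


K_18 has 18!/(2^{9}·9!) = 34459425 labelled perfect matchings.
For each such perfect matching H, let X_H = 1 if all 9 edges of H are present in G. Then P[X_H = 1] = p^{9} = (1/3)^{9} = 1/19683.
Summing the indicators: E[X] = Σ_H E[X_H] = 34459425 · p^{9} = 34459425 · 1/19683 = 425425/243.
Numerically: E[X] ≈ 1751.

E[X] = 34459425 · (1/3)^{9} = 425425/243 ≈ 1751.


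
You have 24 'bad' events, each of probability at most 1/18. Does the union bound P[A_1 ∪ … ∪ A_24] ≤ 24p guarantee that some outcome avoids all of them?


Union bound: P[∪_{i=1}^{24} A_i] ≤ Σ_i P[A_i] ≤ 24·p = 24·(1/18) = 4/3.
Numerically: 4/3 ≈ 1.3333.
Is 4/3 < 1? NO.
Since the bound 4/3 is ≥ 1, the union bound is uninformative here; it does NOT by itself certify existence.

24·p = 4/3 ≈ 1.3333; existence NOT certified by the union bound.


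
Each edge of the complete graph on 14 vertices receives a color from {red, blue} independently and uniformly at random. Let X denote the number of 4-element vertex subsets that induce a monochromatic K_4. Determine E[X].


Let X = Σ_S X_S over the C(14, 4) = 1001 subsets S of size 4, where X_S = 1 if the K_4 on S is monochromatic.
For a fixed S, the K_4 on S has C(4, 2) = 6 edges. P[all 6 edges red] = (1/2)^6, and likewise for blue, so P[monochromatic] = 2·(1/2)^6 = 2^{1 − 6} = 1/32.
By linearity of expectation: E[X] = C(14, 4) · 2^{1 − 6} = 1001 · 1/32 = 1001/32.
Numerically: E[X] ≈ 31.281250.

E[X] = C(14,4)·2^(1−C(4,2)) = 1001/32 ≈ 31.281250.


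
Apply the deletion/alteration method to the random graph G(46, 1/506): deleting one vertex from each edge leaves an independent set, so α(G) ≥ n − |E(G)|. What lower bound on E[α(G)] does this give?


E[|E(G)|] = C(46, 2)·p = 1035 · (1/506) = 45/22.
E[α(G)] ≥ n − E[|E(G)|] = 46 − 45/22 = 967/22.
Numerically: ≈ 43.954545.
(This is only a lower bound; the true E[α(G)] may be larger.)

E[α(G)] ≥ 967/22 ≈ 43.954545.


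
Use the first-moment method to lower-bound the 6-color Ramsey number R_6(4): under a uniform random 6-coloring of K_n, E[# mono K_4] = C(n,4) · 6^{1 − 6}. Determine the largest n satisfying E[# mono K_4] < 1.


We need C(n, 4) · 6^{1 − 6} < 1, i.e. C(n, 4) < 6^{6 − 1} = 7776.
Check values of n near the boundary:
  n = 16: C(16, 4) = 1820; 1820 < 7776? YES
  n = 17: C(17, 4) = 2380; 2380 < 7776? YES
  n = 18: C(18, 4) = 3060; 3060 < 7776? YES
  n = 19: C(19, 4) = 3876; 3876 < 7776? YES
  n = 20: C(20, 4) = 4845; 4845 < 7776? YES
  n = 21: C(21, 4) = 5985; 5985 < 7776? YES
  n = 22: C(22, 4) = 7315; 7315 < 7776? YES
  n = 23: C(23, 4) = 8855; 8855 < 7776? NO
  n = 24: C(24, 4) = 10626; 10626 < 7776? NO
The largest n with C(n, 4) < 7776 is n = 22 (where E[X] = 7315/7776 ≈ 0.94072). Hence R_6(4) > 22, i.e. R_6(4) ≥ 23.

Largest n = 22; hence R_6(4) > 22.


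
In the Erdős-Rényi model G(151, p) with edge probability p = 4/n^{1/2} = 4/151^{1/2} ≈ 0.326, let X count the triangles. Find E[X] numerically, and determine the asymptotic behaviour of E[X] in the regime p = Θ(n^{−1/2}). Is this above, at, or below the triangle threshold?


Number of potential triangles: C(151, 3) = 562475.
Each occurs with probability p³ ≈ (0.326)³ ≈ 3.44917e-02.
By linearity: E[X] = C(151, 3)·p³ ≈ 562475 · 3.44917e-02 ≈ 19400.717.
Since α = 1/2 < 1, p = c/n^{1/2} ≫ 1/n is above the triangle threshold p ~ 1/n. Asymptotically E[X] ~ (c³/6)·n^{3(1−α)} = (4³/6)·n^{1.5} → ∞; triangles are abundant w.h.p.

E[X] ≈ 19400.717; in regime p = Θ(1/n^{1/2}) E[X] diverges (above the triangle threshold p ~ 1/n).


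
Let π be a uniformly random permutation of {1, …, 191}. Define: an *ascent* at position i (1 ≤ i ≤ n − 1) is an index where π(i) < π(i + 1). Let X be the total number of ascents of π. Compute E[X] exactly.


Write X = Σ X_I over i = 1, …, 190, with X_I the indicator of one ascent.
There are 190 indicators.
For each fixed i, the pair (π(i), π(i+1)) is a uniformly random ordered pair of distinct values from {1, …, 191}; by symmetry P[π(i) < π(i+1)] = 1/2.
By linearity: E[X] = 190 · (1/2) = (191 − 1) · (1/2) = 95 ≈ 95.0000.

E[X] = 95 = 95.0000.


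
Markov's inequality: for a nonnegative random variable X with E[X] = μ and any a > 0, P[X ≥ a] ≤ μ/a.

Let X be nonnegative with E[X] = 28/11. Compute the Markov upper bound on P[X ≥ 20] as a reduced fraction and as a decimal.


μ = E[X] = 28/11, a = 20.
Markov: P[X ≥ 20] ≤ μ/a = (28/11)/20 = 7/55.
Numerically: ≈ 0.12727.
(Since a = 20 > μ = 2.54545, the bound 7/55 is < 1 and informative.)

P[X ≥ 20] ≤ 7/55 ≈ 0.12727.


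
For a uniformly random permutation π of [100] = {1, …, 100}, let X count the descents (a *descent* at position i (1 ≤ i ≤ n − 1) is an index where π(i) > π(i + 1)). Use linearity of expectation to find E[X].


Write X = Σ X_I over i = 1, …, 99, with X_I the indicator of one descent.
There are 99 indicators.
For each fixed i, the pair (π(i), π(i+1)) is a uniformly random ordered pair of distinct values from {1, …, 100}; by symmetry P[π(i) > π(i+1)] = 1/2.
By linearity: E[X] = 99 · (1/2) = (100 − 1) · (1/2) = 99/2 ≈ 49.500.

E[X] = 99/2 = 49.500.


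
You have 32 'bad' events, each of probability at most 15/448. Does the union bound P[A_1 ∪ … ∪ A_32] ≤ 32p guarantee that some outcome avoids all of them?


Union bound: P[∪_{i=1}^{32} A_i] ≤ Σ_i P[A_i] ≤ 32·p = 32·(15/448) = 15/14.
Numerically: 15/14 ≈ 1.071429.
Is 15/14 < 1? NO.
Since the bound 15/14 is ≥ 1, the union bound is uninformative here; it does NOT by itself certify existence.

32·p = 15/14 ≈ 1.071429; existence NOT certified by the union bound.


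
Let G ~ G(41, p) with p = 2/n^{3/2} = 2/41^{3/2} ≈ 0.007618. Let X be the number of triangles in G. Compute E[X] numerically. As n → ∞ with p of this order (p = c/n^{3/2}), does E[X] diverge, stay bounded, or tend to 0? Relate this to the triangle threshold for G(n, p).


Number of potential triangles: C(41, 3) = 10660.
Each occurs with probability p³ ≈ (0.007618)³ ≈ 4.421429e-07.
By linearity: E[X] = C(41, 3)·p³ ≈ 10660 · 4.421429e-07 ≈ 0.0047.
Since α = 3/2 > 1, p = c/n^{3/2} = o(1/n) is below the triangle threshold p ~ 1/n. Asymptotically E[X] ~ (c³/6)·n^{3(1−α)} = (2³/6)·n^{-1.5} → 0, so by Markov's inequality G has no triangles w.h.p.

E[X] ≈ 0.0047; in regime p = Θ(1/n^{3/2}) E[X] tends to 0 (below the triangle threshold p ~ 1/n).


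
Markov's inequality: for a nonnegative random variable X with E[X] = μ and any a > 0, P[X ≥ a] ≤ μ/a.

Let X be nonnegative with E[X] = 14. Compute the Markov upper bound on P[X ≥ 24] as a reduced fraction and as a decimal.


μ = E[X] = 14, a = 24.
Markov: P[X ≥ 24] ≤ μ/a = (14)/24 = 7/12.
Numerically: ≈ 0.5833.
(Since a = 24 > μ = 14.0000, the bound 7/12 is < 1 and informative.)

P[X ≥ 24] ≤ 7/12 ≈ 0.5833.


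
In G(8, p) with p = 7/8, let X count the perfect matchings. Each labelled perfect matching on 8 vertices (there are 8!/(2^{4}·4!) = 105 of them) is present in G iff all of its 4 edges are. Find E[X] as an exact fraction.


K_8 has 8!/(2^{4}·4!) = 105 labelled perfect matchings.
For each such perfect matching H, let X_H = 1 if all 4 edges of H are present in G. Then P[X_H = 1] = p^{4} = (7/8)^{4} = 2401/4096.
By linearity: E[X] = Σ_H E[X_H] = 105 · p^{4} = 105 · 2401/4096 = 252105/4096.
Numerically: E[X] ≈ 61.55.

E[X] = 105 · (7/8)^{4} = 252105/4096 ≈ 61.55.


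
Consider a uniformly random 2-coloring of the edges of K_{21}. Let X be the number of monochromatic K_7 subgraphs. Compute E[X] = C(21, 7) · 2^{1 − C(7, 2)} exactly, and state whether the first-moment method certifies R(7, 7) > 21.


E[X] = C(21, 7) · 2^{1 − 21} = 116280 · 2^{−20} = 116280/1048576.
As a reduced fraction: E[X] = 14535/131072 ≈ 0.1109.
Is E[X] < 1? YES.
Since E[X] < 1, there exists a 2-coloring of K_{21} with no monochromatic K_7; hence R(7, 7) > 21.

E[X] = 14535/131072 ≈ 0.1109; E[X] < 1, so R(7, 7) > 21.


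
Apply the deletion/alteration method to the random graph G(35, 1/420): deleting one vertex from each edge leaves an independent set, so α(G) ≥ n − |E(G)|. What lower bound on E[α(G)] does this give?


E[|E(G)|] = C(35, 2)·p = 595 · (1/420) = 17/12.
E[α(G)] ≥ n − E[|E(G)|] = 35 − 17/12 = 403/12.
Numerically: ≈ 33.583333.
(This is only a lower bound; the true E[α(G)] may be larger.)

E[α(G)] ≥ 403/12 ≈ 33.583333.


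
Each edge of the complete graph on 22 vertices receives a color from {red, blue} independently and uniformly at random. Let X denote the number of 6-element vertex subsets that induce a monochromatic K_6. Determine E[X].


Let X = Σ_S X_S over the C(22, 6) = 74613 subsets S of size 6, where X_S = 1 if the K_6 on S is monochromatic.
For a fixed S, the K_6 on S has C(6, 2) = 15 edges. P[all 15 edges red] = (1/2)^15, and likewise for blue, so P[monochromatic] = 2·(1/2)^15 = 2^{1 − 15} = 1/16384.
Summing: E[X] = C(22, 6) · 2^{1 − 15} = 74613 · 1/16384 = 74613/16384.
Numerically: E[X] ≈ 4.5540.

E[X] = C(22,6)·2^(1−C(6,2)) = 74613/16384 ≈ 4.5540.


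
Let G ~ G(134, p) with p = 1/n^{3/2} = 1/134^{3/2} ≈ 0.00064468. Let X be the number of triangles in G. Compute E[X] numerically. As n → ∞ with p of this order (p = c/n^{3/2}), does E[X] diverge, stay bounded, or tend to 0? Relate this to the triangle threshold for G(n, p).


Number of potential triangles: C(134, 3) = 392084.
Each occurs with probability p³ ≈ (0.00064468)³ ≈ 2.6793436e-10.
By linearity: E[X] = C(134, 3)·p³ ≈ 392084 · 2.6793436e-10 ≈ 0.00011.
Since α = 3/2 > 1, p = c/n^{3/2} = o(1/n) is below the triangle threshold p ~ 1/n. Asymptotically E[X] ~ (c³/6)·n^{3(1−α)} = (1³/6)·n^{-1.5} → 0, so by Markov's inequality G has no triangles w.h.p.

E[X] ≈ 0.00011; in regime p = Θ(1/n^{3/2}) E[X] tends to 0 (below the triangle threshold p ~ 1/n).


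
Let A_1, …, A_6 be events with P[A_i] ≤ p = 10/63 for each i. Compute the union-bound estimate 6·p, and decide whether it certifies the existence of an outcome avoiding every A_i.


Union bound: P[∪_{i=1}^{6} A_i] ≤ Σ_i P[A_i] ≤ 6·p = 6·(10/63) = 20/21.
Numerically: 20/21 ≈ 0.952381.
Is 20/21 < 1? YES.
Since P[∪ A_i] ≤ 20/21 < 1, the complement has P[∩ A_i^c] ≥ 1 − 20/21 = 1/21 > 0, so some outcome avoids every A_i.

6·p = 20/21 ≈ 0.952381; existence CERTIFIED by the union bound.


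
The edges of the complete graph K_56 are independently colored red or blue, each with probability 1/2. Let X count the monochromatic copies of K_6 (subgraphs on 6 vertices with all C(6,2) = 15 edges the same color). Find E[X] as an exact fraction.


Let X = Σ_S X_S over the C(56, 6) = 32468436 subsets S of size 6, where X_S = 1 if the K_6 on S is monochromatic.
For a fixed S, the K_6 on S has C(6, 2) = 15 edges. P[all 15 edges red] = (1/2)^15, and likewise for blue, so P[monochromatic] = 2·(1/2)^15 = 2^{1 − 15} = 1/16384.
By linearity of expectation: E[X] = C(56, 6) · 2^{1 − 15} = 32468436 · 1/16384 = 8117109/4096.
Numerically: E[X] ≈ 1981.7161.

E[X] = C(56,6)·2^(1−C(6,2)) = 8117109/4096 ≈ 1981.7161.


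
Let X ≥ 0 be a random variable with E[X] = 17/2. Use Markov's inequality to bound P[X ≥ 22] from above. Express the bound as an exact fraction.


μ = E[X] = 17/2, a = 22.
Markov: P[X ≥ 22] ≤ μ/a = (17/2)/22 = 17/44.
Numerically: ≈ 0.386364.
(Since a = 22 > μ = 8.500000, the bound 17/44 is < 1 and informative.)

P[X ≥ 22] ≤ 17/44 ≈ 0.386364.


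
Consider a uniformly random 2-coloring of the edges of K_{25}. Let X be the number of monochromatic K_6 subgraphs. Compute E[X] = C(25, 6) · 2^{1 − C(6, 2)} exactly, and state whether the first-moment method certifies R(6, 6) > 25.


E[X] = C(25, 6) · 2^{1 − 15} = 177100 · 2^{−14} = 177100/16384.
As a reduced fraction: E[X] = 44275/4096 ≈ 10.809.
Is E[X] < 1? NO.
Since E[X] ≥ 1, the first-moment bound is inconclusive at n = 25; it does NOT by itself certify R(6, 6) > 25.

E[X] = 44275/4096 ≈ 10.809; E[X] ≥ 1; first-moment method inconclusive here.


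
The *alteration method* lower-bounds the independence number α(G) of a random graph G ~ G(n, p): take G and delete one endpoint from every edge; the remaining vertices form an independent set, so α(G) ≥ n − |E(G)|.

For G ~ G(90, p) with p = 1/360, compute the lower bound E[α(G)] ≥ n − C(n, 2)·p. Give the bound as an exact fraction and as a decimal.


E[|E(G)|] = C(90, 2)·p = 4005 · (1/360) = 89/8.
E[α(G)] ≥ n − E[|E(G)|] = 90 − 89/8 = 631/8.
Numerically: ≈ 78.875.
(This is only a lower bound; the true E[α(G)] may be larger.)

E[α(G)] ≥ 631/8 ≈ 78.875.


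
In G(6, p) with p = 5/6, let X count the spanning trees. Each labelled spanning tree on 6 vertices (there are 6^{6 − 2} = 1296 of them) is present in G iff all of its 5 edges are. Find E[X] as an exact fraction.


K_6 has 6^{6 − 2} = 1296 labelled spanning trees.
For each such spanning tree H, let X_H = 1 if all 5 edges of H are present in G. Then P[X_H = 1] = p^{5} = (5/6)^{5} = 3125/7776.
By linearity of expectation: E[X] = Σ_H E[X_H] = 1296 · p^{5} = 1296 · 3125/7776 = 3125/6.
Numerically: E[X] ≈ 521.

E[X] = 1296 · (5/6)^{5} = 3125/6 ≈ 521.


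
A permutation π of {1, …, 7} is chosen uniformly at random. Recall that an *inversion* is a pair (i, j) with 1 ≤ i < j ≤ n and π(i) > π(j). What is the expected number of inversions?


Write X = Σ X_I over the C(7, 2) = 21 pairs i < j, with X_I the indicator of one inversion.
There are 21 indicators.
For each fixed pair i < j, the values π(i) and π(j) are two distinct elements of {1, …, 7} in uniformly random order; by symmetry P[π(i) > π(j)] = 1/2.
By linearity: E[X] = 21 · (1/2) = C(7, 2) · (1/2) = 21/2 = 21/2 ≈ 10.500000.

E[X] = 21/2 = 10.500000.


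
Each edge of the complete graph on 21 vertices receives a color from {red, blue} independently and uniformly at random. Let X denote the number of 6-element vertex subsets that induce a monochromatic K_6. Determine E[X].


Let X = Σ_S X_S over the C(21, 6) = 54264 subsets S of size 6, where X_S = 1 if the K_6 on S is monochromatic.
For a fixed S, the K_6 on S has C(6, 2) = 15 edges. P[all 15 edges red] = (1/2)^15, and likewise for blue, so P[monochromatic] = 2·(1/2)^15 = 2^{1 − 15} = 1/16384.
Summing: E[X] = C(21, 6) · 2^{1 − 15} = 54264 · 1/16384 = 6783/2048.
Numerically: E[X] ≈ 3.31201.

E[X] = C(21,6)·2^(1−C(6,2)) = 6783/2048 ≈ 3.31201.


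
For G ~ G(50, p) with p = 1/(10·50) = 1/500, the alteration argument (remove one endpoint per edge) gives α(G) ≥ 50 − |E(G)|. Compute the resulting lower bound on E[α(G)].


E[|E(G)|] = C(50, 2)·p = 1225 · (1/500) = 49/20.
E[α(G)] ≥ n − E[|E(G)|] = 50 − 49/20 = 951/20.
Numerically: ≈ 47.550000.
(This is only a lower bound; the true E[α(G)] may be larger.)

E[α(G)] ≥ 951/20 ≈ 47.550000.


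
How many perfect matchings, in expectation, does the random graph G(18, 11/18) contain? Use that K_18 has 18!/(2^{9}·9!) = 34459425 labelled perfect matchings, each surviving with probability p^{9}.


K_18 has 18!/(2^{9}·9!) = 34459425 labelled perfect matchings.
For each such perfect matching H, let X_H = 1 if all 9 edges of H are present in G. Then P[X_H = 1] = p^{9} = (11/18)^{9} = 2357947691/198359290368.
Summing the indicators: E[X] = Σ_H E[X_H] = 34459425 · p^{9} = 34459425 · 2357947691/198359290368 = 1003129896443675/2448880128.
Numerically: E[X] ≈ 4.0963e+05.

E[X] = 34459425 · (11/18)^{9} = 1003129896443675/2448880128 ≈ 4.0963e+05.


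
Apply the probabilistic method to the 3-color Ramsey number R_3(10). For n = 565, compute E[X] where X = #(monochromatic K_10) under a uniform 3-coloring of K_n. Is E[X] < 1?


E[X] = C(565, 10) · 3^{1 − 45} = 843210704398024361828 · 3^{−44} = 843210704398024361828/984770902183611232881.
As a reduced fraction: E[X] = 843210704398024361828/984770902183611232881 ≈ 0.8563.
Is E[X] < 1? YES.
Since E[X] < 1, there exists a 3-coloring of K_{565} with no monochromatic K_10; hence R_3(10) > 565.

E[X] = 843210704398024361828/984770902183611232881 ≈ 0.8563; E[X] < 1, so R_3(10) > 565.


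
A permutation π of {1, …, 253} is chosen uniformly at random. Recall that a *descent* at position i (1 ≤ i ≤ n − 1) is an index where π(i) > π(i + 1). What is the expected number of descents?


Write X = Σ X_I over i = 1, …, 252, with X_I the indicator of one descent.
There are 252 indicators.
For each fixed i, the pair (π(i), π(i+1)) is a uniformly random ordered pair of distinct values from {1, …, 253}; by symmetry P[π(i) > π(i+1)] = 1/2.
By linearity: E[X] = 252 · (1/2) = (253 − 1) · (1/2) = 126 ≈ 126.00000.

E[X] = 126 = 126.00000.


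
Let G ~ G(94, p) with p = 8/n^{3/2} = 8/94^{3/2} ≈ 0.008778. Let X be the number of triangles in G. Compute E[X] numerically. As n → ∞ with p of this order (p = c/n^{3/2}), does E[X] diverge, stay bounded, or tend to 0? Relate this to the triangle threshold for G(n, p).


Number of potential triangles: C(94, 3) = 134044.
Each occurs with probability p³ ≈ (0.008778)³ ≈ 6.763860e-07.
By linearity: E[X] = C(94, 3)·p³ ≈ 134044 · 6.763860e-07 ≈ 0.0907.
Since α = 3/2 > 1, p = c/n^{3/2} = o(1/n) is below the triangle threshold p ~ 1/n. Asymptotically E[X] ~ (c³/6)·n^{3(1−α)} = (8³/6)·n^{-1.5} → 0, so by Markov's inequality G has no triangles w.h.p.

E[X] ≈ 0.0907; in regime p = Θ(1/n^{3/2}) E[X] tends to 0 (below the triangle threshold p ~ 1/n).


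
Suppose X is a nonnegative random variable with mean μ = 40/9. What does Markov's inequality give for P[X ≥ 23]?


μ = E[X] = 40/9, a = 23.
Markov: P[X ≥ 23] ≤ μ/a = (40/9)/23 = 40/207.
Numerically: ≈ 0.1932.
(Since a = 23 > μ = 4.4444, the bound 40/207 is < 1 and informative.)

P[X ≥ 23] ≤ 40/207 ≈ 0.1932.


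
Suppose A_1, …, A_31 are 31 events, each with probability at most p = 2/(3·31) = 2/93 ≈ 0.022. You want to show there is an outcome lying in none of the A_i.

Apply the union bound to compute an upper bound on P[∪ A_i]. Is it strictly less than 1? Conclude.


Union bound: P[∪_{i=1}^{31} A_i] ≤ Σ_i P[A_i] ≤ 31·p = 31·(2/93) = 2/3.
Numerically: 2/3 ≈ 0.667.
Is 2/3 < 1? YES.
Since P[∪ A_i] ≤ 2/3 < 1, the complement has P[∩ A_i^c] ≥ 1 − 2/3 = 1/3 > 0, so some outcome avoids every A_i.

31·p = 2/3 ≈ 0.667; existence CERTIFIED by the union bound.


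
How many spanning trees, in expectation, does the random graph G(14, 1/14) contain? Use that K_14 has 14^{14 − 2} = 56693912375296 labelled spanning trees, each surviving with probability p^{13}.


K_14 has 14^{14 − 2} = 56693912375296 labelled spanning trees.
For each such spanning tree H, let X_H = 1 if all 13 edges of H are present in G. Then P[X_H = 1] = p^{13} = (1/14)^{13} = 1/793714773254144.
Summing the indicators: E[X] = Σ_H E[X_H] = 56693912375296 · p^{13} = 56693912375296 · 1/793714773254144 = 1/14.
Numerically: E[X] ≈ 0.0714.

E[X] = 56693912375296 · (1/14)^{13} = 1/14 ≈ 0.0714.


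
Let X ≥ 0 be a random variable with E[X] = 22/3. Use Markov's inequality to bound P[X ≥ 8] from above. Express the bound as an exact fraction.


μ = E[X] = 22/3, a = 8.
Markov: P[X ≥ 8] ≤ μ/a = (22/3)/8 = 11/12.
Numerically: ≈ 0.917.
(Since a = 8 > μ = 7.333, the bound 11/12 is < 1 and informative.)

P[X ≥ 8] ≤ 11/12 ≈ 0.917.


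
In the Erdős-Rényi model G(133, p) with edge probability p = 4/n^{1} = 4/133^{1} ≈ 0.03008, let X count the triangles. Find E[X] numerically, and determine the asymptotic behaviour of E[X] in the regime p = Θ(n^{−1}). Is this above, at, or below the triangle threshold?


Number of potential triangles: C(133, 3) = 383306.
Each occurs with probability p³ ≈ (0.03008)³ ≈ 2.720352e-05.
By linearity: E[X] = C(133, 3)·p³ ≈ 383306 · 2.720352e-05 ≈ 10.4273.
Here α = 1, so p = 4/n is exactly at the triangle threshold p ~ 1/n. Asymptotically E[X] → c³/6 = 4³/6 = 32/3 ≈ 10.6667, a bounded constant. In this regime the triangle count is asymptotically Poisson(c³/6).

E[X] ≈ 10.4273; in regime p = Θ(1/n^{1}) E[X] stays bounded (at the triangle threshold p ~ 1/n).


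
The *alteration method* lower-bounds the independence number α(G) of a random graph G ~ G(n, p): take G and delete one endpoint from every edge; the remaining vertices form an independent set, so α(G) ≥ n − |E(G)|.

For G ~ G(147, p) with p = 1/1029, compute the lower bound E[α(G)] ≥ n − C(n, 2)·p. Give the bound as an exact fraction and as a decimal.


E[|E(G)|] = C(147, 2)·p = 10731 · (1/1029) = 73/7.
E[α(G)] ≥ n − E[|E(G)|] = 147 − 73/7 = 956/7.
Numerically: ≈ 136.57143.
(This is only a lower bound; the true E[α(G)] may be larger.)

E[α(G)] ≥ 956/7 ≈ 136.57143.


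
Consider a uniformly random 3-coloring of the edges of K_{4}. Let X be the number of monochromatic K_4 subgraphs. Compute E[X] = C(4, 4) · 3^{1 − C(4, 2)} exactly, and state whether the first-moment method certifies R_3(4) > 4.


E[X] = C(4, 4) · 3^{1 − 6} = 1 · 3^{−5} = 1/243.
As a reduced fraction: E[X] = 1/243 ≈ 0.0041152.
Is E[X] < 1? YES.
Since E[X] < 1, there exists a 3-coloring of K_{4} with no monochromatic K_4; hence R_3(4) > 4.

E[X] = 1/243 ≈ 0.0041152; E[X] < 1, so R_3(4) > 4.


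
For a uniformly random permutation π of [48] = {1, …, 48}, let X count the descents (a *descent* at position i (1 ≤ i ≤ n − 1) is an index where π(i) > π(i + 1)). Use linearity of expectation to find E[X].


Write X = Σ X_I over i = 1, …, 47, with X_I the indicator of one descent.
There are 47 indicators.
For each fixed i, the pair (π(i), π(i+1)) is a uniformly random ordered pair of distinct values from {1, …, 48}; by symmetry P[π(i) > π(i+1)] = 1/2.
By linearity: E[X] = 47 · (1/2) = (48 − 1) · (1/2) = 47/2 ≈ 23.50000.

E[X] = 47/2 = 23.50000.


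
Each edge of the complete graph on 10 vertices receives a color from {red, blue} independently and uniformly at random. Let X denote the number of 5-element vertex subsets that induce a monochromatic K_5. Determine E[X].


Let X = Σ_S X_S over the C(10, 5) = 252 subsets S of size 5, where X_S = 1 if the K_5 on S is monochromatic.
For a fixed S, the K_5 on S has C(5, 2) = 10 edges. P[all 10 edges red] = (1/2)^10, and likewise for blue, so P[monochromatic] = 2·(1/2)^10 = 2^{1 − 10} = 1/512.
Summing: E[X] = C(10, 5) · 2^{1 − 10} = 252 · 1/512 = 63/128.
Numerically: E[X] ≈ 0.49219.

E[X] = C(10,5)·2^(1−C(5,2)) = 63/128 ≈ 0.49219.


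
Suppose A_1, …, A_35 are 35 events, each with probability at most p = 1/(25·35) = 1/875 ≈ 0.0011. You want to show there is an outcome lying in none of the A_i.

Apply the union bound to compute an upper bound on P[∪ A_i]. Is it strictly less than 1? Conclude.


Union bound: P[∪_{i=1}^{35} A_i] ≤ Σ_i P[A_i] ≤ 35·p = 35·(1/875) = 1/25.
Numerically: 1/25 ≈ 0.0400.
Is 1/25 < 1? YES.
Since P[∪ A_i] ≤ 1/25 < 1, the complement has P[∩ A_i^c] ≥ 1 − 1/25 = 24/25 > 0, so some outcome avoids every A_i.

35·p = 1/25 ≈ 0.0400; existence CERTIFIED by the union bound.


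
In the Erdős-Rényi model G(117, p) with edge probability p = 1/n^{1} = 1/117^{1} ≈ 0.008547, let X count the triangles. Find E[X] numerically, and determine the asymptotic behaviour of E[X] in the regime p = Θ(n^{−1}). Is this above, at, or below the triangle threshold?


Number of potential triangles: C(117, 3) = 260130.
Each occurs with probability p³ ≈ (0.008547)³ ≈ 6.243706e-07.
By linearity: E[X] = C(117, 3)·p³ ≈ 260130 · 6.243706e-07 ≈ 0.1624.
Here α = 1, so p = 1/n is exactly at the triangle threshold p ~ 1/n. Asymptotically E[X] → c³/6 = 1³/6 = 1/6 ≈ 0.1667, a bounded constant. In this regime the triangle count is asymptotically Poisson(c³/6).

E[X] ≈ 0.1624; in regime p = Θ(1/n^{1}) E[X] stays bounded (at the triangle threshold p ~ 1/n).


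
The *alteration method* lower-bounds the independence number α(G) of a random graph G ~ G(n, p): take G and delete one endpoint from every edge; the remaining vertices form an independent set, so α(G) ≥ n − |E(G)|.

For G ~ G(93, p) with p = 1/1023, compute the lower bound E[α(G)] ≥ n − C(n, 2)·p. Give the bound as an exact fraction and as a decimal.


E[|E(G)|] = C(93, 2)·p = 4278 · (1/1023) = 46/11.
E[α(G)] ≥ n − E[|E(G)|] = 93 − 46/11 = 977/11.
Numerically: ≈ 88.818.
(This is only a lower bound; the true E[α(G)] may be larger.)

E[α(G)] ≥ 977/11 ≈ 88.818.


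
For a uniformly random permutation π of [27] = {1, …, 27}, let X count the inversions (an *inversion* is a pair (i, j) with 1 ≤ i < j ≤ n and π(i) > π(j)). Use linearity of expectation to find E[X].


Write X = Σ X_I over the C(27, 2) = 351 pairs i < j, with X_I the indicator of one inversion.
There are 351 indicators.
For each fixed pair i < j, the values π(i) and π(j) are two distinct elements of {1, …, 27} in uniformly random order; by symmetry P[π(i) > π(j)] = 1/2.
By linearity: E[X] = 351 · (1/2) = C(27, 2) · (1/2) = 351/2 = 351/2 ≈ 175.5000.

E[X] = 351/2 = 175.5000.


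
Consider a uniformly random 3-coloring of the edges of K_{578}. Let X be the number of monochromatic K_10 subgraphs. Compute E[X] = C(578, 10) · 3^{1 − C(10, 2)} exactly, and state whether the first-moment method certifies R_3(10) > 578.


E[X] = C(578, 10) · 3^{1 − 45} = 1060514767274403635480 · 3^{−44} = 1060514767274403635480/984770902183611232881.
As a reduced fraction: E[X] = 1060514767274403635480/984770902183611232881 ≈ 1.076915.
Is E[X] < 1? NO.
Since E[X] ≥ 1, the first-moment bound is inconclusive at n = 578; it does NOT by itself certify R_3(10) > 578.

E[X] = 1060514767274403635480/984770902183611232881 ≈ 1.076915; E[X] ≥ 1; first-moment method inconclusive here.


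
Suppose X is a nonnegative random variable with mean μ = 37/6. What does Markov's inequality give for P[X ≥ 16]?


μ = E[X] = 37/6, a = 16.
Markov: P[X ≥ 16] ≤ μ/a = (37/6)/16 = 37/96.
Numerically: ≈ 0.385417.
(Since a = 16 > μ = 6.166667, the bound 37/96 is < 1 and informative.)

P[X ≥ 16] ≤ 37/96 ≈ 0.385417.


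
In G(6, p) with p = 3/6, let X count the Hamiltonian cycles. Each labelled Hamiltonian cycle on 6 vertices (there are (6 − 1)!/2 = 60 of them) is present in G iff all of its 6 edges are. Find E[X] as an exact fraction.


K_6 has (6 − 1)!/2 = 60 labelled Hamiltonian cycles.
For each such Hamiltonian cycle H, let X_H = 1 if all 6 edges of H are present in G. Then P[X_H = 1] = p^{6} = (1/2)^{6} = 1/64.
By linearity of expectation: E[X] = Σ_H E[X_H] = 60 · p^{6} = 60 · 1/64 = 15/16.
Numerically: E[X] ≈ 0.9375.

E[X] = 60 · (1/2)^{6} = 15/16 ≈ 0.9375.


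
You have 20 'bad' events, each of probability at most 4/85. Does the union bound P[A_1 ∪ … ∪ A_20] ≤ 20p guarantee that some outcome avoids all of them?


Union bound: P[∪_{i=1}^{20} A_i] ≤ Σ_i P[A_i] ≤ 20·p = 20·(4/85) = 16/17.
Numerically: 16/17 ≈ 0.941176.
Is 16/17 < 1? YES.
Since P[∪ A_i] ≤ 16/17 < 1, the complement has P[∩ A_i^c] ≥ 1 − 16/17 = 1/17 > 0, so some outcome avoids every A_i.

20·p = 16/17 ≈ 0.941176; existence CERTIFIED by the union bound.


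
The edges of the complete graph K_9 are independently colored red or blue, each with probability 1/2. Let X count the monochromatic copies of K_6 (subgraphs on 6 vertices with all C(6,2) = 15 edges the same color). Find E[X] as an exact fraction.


Let X = Σ_S X_S over the C(9, 6) = 84 subsets S of size 6, where X_S = 1 if the K_6 on S is monochromatic.
For a fixed S, the K_6 on S has C(6, 2) = 15 edges. P[all 15 edges red] = (1/2)^15, and likewise for blue, so P[monochromatic] = 2·(1/2)^15 = 2^{1 − 15} = 1/16384.
By linearity of expectation: E[X] = C(9, 6) · 2^{1 − 15} = 84 · 1/16384 = 21/4096.
Numerically: E[X] ≈ 0.005.

E[X] = C(9,6)·2^(1−C(6,2)) = 21/4096 ≈ 0.005.


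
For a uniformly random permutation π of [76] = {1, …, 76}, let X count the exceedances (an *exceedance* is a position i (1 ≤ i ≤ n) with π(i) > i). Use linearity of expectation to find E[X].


Write X = Σ_{i=1}^{76} X_i, where X_i = 1_{π(i) > i}.
For each fixed i, π(i) is uniform over {1, …, 76} (marginal of a uniform permutation), so P[π(i) > i] = (n − i)/n. Summing: Σ_{i=1}^{76} (n − i)/n = (0 + 1 + … + 75)/76 = 76(76 − 1)/(2·76) = (76 − 1)/2.
Hence E[X] = Σ_{i=1}^{76} (76 − i)/76 = 75/2 ≈ 37.5000.

E[X] = 75/2 = 37.5000.


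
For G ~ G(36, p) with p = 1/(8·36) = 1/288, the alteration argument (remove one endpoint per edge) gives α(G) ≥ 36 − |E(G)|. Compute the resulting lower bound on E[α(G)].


E[|E(G)|] = C(36, 2)·p = 630 · (1/288) = 35/16.
E[α(G)] ≥ n − E[|E(G)|] = 36 − 35/16 = 541/16.
Numerically: ≈ 33.812.
(This is only a lower bound; the true E[α(G)] may be larger.)

E[α(G)] ≥ 541/16 ≈ 33.812.


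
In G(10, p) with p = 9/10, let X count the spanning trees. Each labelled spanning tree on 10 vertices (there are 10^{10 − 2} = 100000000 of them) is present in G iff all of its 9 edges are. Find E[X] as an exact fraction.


K_10 has 10^{10 − 2} = 100000000 labelled spanning trees.
For each such spanning tree H, let X_H = 1 if all 9 edges of H are present in G. Then P[X_H = 1] = p^{9} = (9/10)^{9} = 387420489/1000000000.
By linearity: E[X] = Σ_H E[X_H] = 100000000 · p^{9} = 100000000 · 387420489/1000000000 = 387420489/10.
Numerically: E[X] ≈ 3.8742e+07.

E[X] = 100000000 · (9/10)^{9} = 387420489/10 ≈ 3.8742e+07.


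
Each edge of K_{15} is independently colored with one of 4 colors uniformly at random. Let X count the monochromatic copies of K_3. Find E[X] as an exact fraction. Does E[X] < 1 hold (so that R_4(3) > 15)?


E[X] = C(15, 3) · 4^{1 − 3} = 455 · 4^{−2} = 455/16.
As a reduced fraction: E[X] = 455/16 ≈ 28.4375000.
Is E[X] < 1? NO.
Since E[X] ≥ 1, the first-moment bound is inconclusive at n = 15; it does NOT by itself certify R_4(3) > 15.

E[X] = 455/16 ≈ 28.4375000; E[X] ≥ 1; first-moment method inconclusive here.


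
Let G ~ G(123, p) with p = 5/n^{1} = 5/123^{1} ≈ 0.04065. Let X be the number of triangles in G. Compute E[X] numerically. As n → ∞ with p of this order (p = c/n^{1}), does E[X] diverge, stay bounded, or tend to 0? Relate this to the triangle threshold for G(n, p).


Number of potential triangles: C(123, 3) = 302621.
Each occurs with probability p³ ≈ (0.04065)³ ≈ 6.717299e-05.
By linearity: E[X] = C(123, 3)·p³ ≈ 302621 · 6.717299e-05 ≈ 20.3280.
Here α = 1, so p = 5/n is exactly at the triangle threshold p ~ 1/n. Asymptotically E[X] → c³/6 = 5³/6 = 125/6 ≈ 20.8333, a bounded constant. In this regime the triangle count is asymptotically Poisson(c³/6).

E[X] ≈ 20.3280; in regime p = Θ(1/n^{1}) E[X] stays bounded (at the triangle threshold p ~ 1/n).


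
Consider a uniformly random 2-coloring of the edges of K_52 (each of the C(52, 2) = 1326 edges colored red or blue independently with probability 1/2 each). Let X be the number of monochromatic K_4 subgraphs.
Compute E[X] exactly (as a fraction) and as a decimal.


Let X = Σ_S X_S over the C(52, 4) = 270725 subsets S of size 4, where X_S = 1 if the K_4 on S is monochromatic.
For a fixed S, the K_4 on S has C(4, 2) = 6 edges. P[all 6 edges red] = (1/2)^6, and likewise for blue, so P[monochromatic] = 2·(1/2)^6 = 2^{1 − 6} = 1/32.
Summing: E[X] = C(52, 4) · 2^{1 − 6} = 270725 · 1/32 = 270725/32.
Numerically: E[X] ≈ 8460.156250.

E[X] = C(52,4)·2^(1−C(4,2)) = 270725/32 ≈ 8460.156250.


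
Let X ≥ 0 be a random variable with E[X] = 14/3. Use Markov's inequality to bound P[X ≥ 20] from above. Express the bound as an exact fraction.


μ = E[X] = 14/3, a = 20.
Markov: P[X ≥ 20] ≤ μ/a = (14/3)/20 = 7/30.
Numerically: ≈ 0.23333.
(Since a = 20 > μ = 4.66667, the bound 7/30 is < 1 and informative.)

P[X ≥ 20] ≤ 7/30 ≈ 0.23333.


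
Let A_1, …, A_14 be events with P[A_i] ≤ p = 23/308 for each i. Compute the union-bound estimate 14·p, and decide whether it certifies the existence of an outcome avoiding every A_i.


Union bound: P[∪_{i=1}^{14} A_i] ≤ Σ_i P[A_i] ≤ 14·p = 14·(23/308) = 23/22.
Numerically: 23/22 ≈ 1.0454545.
Is 23/22 < 1? NO.
Since the bound 23/22 is ≥ 1, the union bound is uninformative here; it does NOT by itself certify existence.

14·p = 23/22 ≈ 1.0454545; existence NOT certified by the union bound.


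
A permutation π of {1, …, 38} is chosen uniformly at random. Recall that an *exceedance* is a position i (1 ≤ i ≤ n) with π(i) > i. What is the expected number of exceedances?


Write X = Σ_{i=1}^{38} X_i, where X_i = 1_{π(i) > i}.
For each fixed i, π(i) is uniform over {1, …, 38} (marginal of a uniform permutation), so P[π(i) > i] = (n − i)/n. Summing: Σ_{i=1}^{38} (n − i)/n = (0 + 1 + … + 37)/38 = 38(38 − 1)/(2·38) = (38 − 1)/2.
Hence E[X] = Σ_{i=1}^{38} (38 − i)/38 = 37/2 ≈ 18.500.

E[X] = 37/2 = 18.500.


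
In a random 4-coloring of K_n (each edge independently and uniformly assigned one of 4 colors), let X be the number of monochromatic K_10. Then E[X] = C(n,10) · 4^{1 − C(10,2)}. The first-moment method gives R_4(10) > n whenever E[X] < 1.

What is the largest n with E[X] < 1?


We need C(n, 10) · 4^{1 − 45} < 1, i.e. C(n, 10) < 4^{45 − 1} = 309485009821345068724781056.
Check values of n near the boundary:
  n = 2018: C(2018, 10) = 301820606687612220663963508; 301820606687612220663963508 < 309485009821345068724781056? YES
  n = 2019: C(2019, 10) = 303322949179835278009229628; 303322949179835278009229628 < 309485009821345068724781056? YES
  n = 2020: C(2020, 10) = 304832018578739931133653656; 304832018578739931133653656 < 309485009821345068724781056? YES
  n = 2021: C(2021, 10) = 306347841644770462864800616; 306347841644770462864800616 < 309485009821345068724781056? YES
  n = 2022: C(2022, 10) = 307870445231474093395937796; 307870445231474093395937796 < 309485009821345068724781056? YES
  n = 2023: C(2023, 10) = 309399856285778485315440716; 309399856285778485315440716 < 309485009821345068724781056? YES
  n = 2024: C(2024, 10) = 310936101848269937576192656; 310936101848269937576192656 < 309485009821345068724781056? NO
  n = 2025: C(2025, 10) = 312479209053472269772600560; 312479209053472269772600560 < 309485009821345068724781056? NO
  n = 2026: C(2026, 10) = 314029205130126398094885285; 314029205130126398094885285 < 309485009821345068724781056? NO
The largest n with C(n, 10) < 309485009821345068724781056 is n = 2023 (where E[X] = 77349964071444621328860179/77371252455336267181195264 ≈ 0.999725). Hence R_4(10) > 2023, i.e. R_4(10) ≥ 2024.

Largest n = 2023; hence R_4(10) > 2023.


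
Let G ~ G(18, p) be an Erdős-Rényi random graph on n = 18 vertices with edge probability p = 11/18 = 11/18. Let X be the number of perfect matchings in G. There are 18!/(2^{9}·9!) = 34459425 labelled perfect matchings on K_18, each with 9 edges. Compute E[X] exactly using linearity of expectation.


K_18 has 18!/(2^{9}·9!) = 34459425 labelled perfect matchings.
For each such perfect matching H, let X_H = 1 if all 9 edges of H are present in G. Then P[X_H = 1] = p^{9} = (11/18)^{9} = 2357947691/198359290368.
Summing the indicators: E[X] = Σ_H E[X_H] = 34459425 · p^{9} = 34459425 · 2357947691/198359290368 = 1003129896443675/2448880128.
Numerically: E[X] ≈ 4.0963e+05.

E[X] = 34459425 · (11/18)^{9} = 1003129896443675/2448880128 ≈ 4.0963e+05.


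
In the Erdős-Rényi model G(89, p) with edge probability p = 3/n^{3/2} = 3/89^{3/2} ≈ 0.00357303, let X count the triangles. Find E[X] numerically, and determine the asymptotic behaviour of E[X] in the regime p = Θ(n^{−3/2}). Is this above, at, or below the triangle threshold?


Number of potential triangles: C(89, 3) = 113564.
Each occurs with probability p³ ≈ (0.00357303)³ ≈ 4.56151108e-08.
By linearity: E[X] = C(89, 3)·p³ ≈ 113564 · 4.56151108e-08 ≈ 0.005180.
Since α = 3/2 > 1, p = c/n^{3/2} = o(1/n) is below the triangle threshold p ~ 1/n. Asymptotically E[X] ~ (c³/6)·n^{3(1−α)} = (3³/6)·n^{-1.5} → 0, so by Markov's inequality G has no triangles w.h.p.

E[X] ≈ 0.005180; in regime p = Θ(1/n^{3/2}) E[X] tends to 0 (below the triangle threshold p ~ 1/n).


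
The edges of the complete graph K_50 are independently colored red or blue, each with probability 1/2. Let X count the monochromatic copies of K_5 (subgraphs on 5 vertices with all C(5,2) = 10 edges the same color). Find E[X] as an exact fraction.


Let X = Σ_S X_S over the C(50, 5) = 2118760 subsets S of size 5, where X_S = 1 if the K_5 on S is monochromatic.
For a fixed S, the K_5 on S has C(5, 2) = 10 edges. P[all 10 edges red] = (1/2)^10, and likewise for blue, so P[monochromatic] = 2·(1/2)^10 = 2^{1 − 10} = 1/512.
By linearity of expectation: E[X] = C(50, 5) · 2^{1 − 10} = 2118760 · 1/512 = 264845/64.
Numerically: E[X] ≈ 4138.203.

E[X] = C(50,5)·2^(1−C(5,2)) = 264845/64 ≈ 4138.203.


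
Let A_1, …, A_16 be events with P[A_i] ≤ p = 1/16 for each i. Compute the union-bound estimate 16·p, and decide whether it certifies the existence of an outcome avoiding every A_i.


Union bound: P[∪_{i=1}^{16} A_i] ≤ Σ_i P[A_i] ≤ 16·p = 16·(1/16) = 1.
Numerically: 1 ≈ 1.0000.
Is 1 < 1? NO.
Since the bound 1 is ≥ 1, the union bound is uninformative here; it does NOT by itself certify existence.

16·p = 1 ≈ 1.0000; existence NOT certified by the union bound.
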